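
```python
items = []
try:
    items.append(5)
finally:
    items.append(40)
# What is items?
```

Step-by-step execution trace:
1. try: `items.append(5)` → items = [5].
2. The try body completes without raising.
3. finally always runs: `items.append(40)` → items = [5, 40].
Result: [5, 40]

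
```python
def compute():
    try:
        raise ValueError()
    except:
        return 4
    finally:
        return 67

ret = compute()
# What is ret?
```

Step-by-step execution trace:
1. `compute()` enters try: `raise ValueError()` raises ValueError.
2. bare `except` matches → `return 4` sets pending return value 4.
3. Before returning, `finally: return 67` runs and overrides the pending return.
4. compute() returns 67 → ret = 67.
Result: 67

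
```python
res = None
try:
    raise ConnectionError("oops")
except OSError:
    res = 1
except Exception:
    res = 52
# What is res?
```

Step-by-step execution trace:
1. `raise ConnectionError(...)` raises ConnectionError.
2. `except OSError` matches (ConnectionError is a subclass of OSError) → res = 1.
3. `except Exception` is not reached.
Result: 1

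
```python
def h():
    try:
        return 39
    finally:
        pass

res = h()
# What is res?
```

Step-by-step execution trace:
1. `h()` enters try: `return 39` sets pending return value 39.
2. Before returning, `finally: pass` runs (no effect).
3. h() returns 39 → res = 39.
Result: 39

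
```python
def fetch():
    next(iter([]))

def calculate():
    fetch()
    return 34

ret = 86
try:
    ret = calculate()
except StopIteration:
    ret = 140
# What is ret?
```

Step-by-step execution trace:
1. ret starts at 86.
2. try: `calculate()` calls `fetch()`.
3. `fetch()` evaluates `next(iter([]))`, which raises StopIteration; it propagates through calculate (uncaught).
4. `return 34` in calculate is not reached; the assignment to ret does not complete.
5. `except StopIteration` matches → ret = 140.
Result: 140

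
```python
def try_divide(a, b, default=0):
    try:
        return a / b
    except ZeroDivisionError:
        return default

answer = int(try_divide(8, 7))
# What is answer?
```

Step-by-step execution trace:
1. `try_divide(8, 7)` enters try: `return 8 / 7` → returns 1.1428571428571428. No exception raised.
2. `except ZeroDivisionError` is skipped.
3. `int(1.1428571428571428)` → 1 → answer = 1.
Result: 1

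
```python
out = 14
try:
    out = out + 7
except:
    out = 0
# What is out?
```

Step-by-step execution trace:
1. out starts at 14.
2. try: `out = out + 7` → out = 21. No exception raised.
3. `except` is skipped.
Result: 21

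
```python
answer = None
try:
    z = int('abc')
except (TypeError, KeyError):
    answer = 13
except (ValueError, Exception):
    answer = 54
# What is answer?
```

Step-by-step execution trace:
1. `z = int('abc')` raises ValueError.
2. `except (TypeError, KeyError)` does not match ValueError; skipped.
3. `except (ValueError, Exception)` matches (ValueError is in the tuple) → answer = 54.
Result: 54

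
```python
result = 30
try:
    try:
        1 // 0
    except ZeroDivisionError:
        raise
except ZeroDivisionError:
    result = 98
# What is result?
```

Step-by-step execution trace:
1. Inner try: `1 // 0` raises ZeroDivisionError.
2. Inner `except ZeroDivisionError` matches; bare `raise` re-raises the same ZeroDivisionError.
3. Outer `except ZeroDivisionError` matches → result = 98.
Result: 98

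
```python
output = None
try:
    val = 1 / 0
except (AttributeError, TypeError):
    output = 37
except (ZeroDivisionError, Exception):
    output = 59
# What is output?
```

Step-by-step execution trace:
1. `val = 1 / 0` raises ZeroDivisionError.
2. `except (AttributeError, TypeError)` does not match ZeroDivisionError; skipped.
3. `except (ZeroDivisionError, Exception)` matches (ZeroDivisionError is in the tuple) → output = 59.
Result: 59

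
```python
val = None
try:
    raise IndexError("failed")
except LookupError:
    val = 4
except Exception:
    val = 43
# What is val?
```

Step-by-step execution trace:
1. `raise IndexError(...)` raises IndexError.
2. `except LookupError` matches (IndexError is a subclass of LookupError) → val = 4.
3. `except Exception` is not reached.
Result: 4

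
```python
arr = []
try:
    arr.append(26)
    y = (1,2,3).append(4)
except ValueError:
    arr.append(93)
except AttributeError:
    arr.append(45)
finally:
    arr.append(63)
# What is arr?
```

Step-by-step execution trace:
1. try: `arr.append(26)` → arr = [26].
2. `y = (1,2,3).append(4)` raises AttributeError.
3. `except ValueError` does not match AttributeError; skipped.
4. `except AttributeError` matches → `arr.append(45)` → arr = [26, 45].
5. finally always runs: `arr.append(63)` → arr = [26, 45, 63].
Result: [26, 45, 63]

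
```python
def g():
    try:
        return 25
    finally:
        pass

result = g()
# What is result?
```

Step-by-step execution trace:
1. `g()` enters try: `return 25` sets pending return value 25.
2. Before returning, `finally: pass` runs (no effect).
3. g() returns 25 → result = 25.
Result: 25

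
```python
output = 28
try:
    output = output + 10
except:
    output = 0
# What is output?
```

Step-by-step execution trace:
1. output starts at 28.
2. try: `output = output + 10` → output = 38. No exception raised.
3. `except` is skipped.
Result: 38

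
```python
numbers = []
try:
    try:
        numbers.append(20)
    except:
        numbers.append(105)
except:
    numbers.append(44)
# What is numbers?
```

Step-by-step execution trace:
1. Inner try: `numbers.append(20)` → numbers = [20]. No exception raised.
2. Inner `except` is skipped.
3. Inner try completes normally; outer `except` is skipped.
Result: [20]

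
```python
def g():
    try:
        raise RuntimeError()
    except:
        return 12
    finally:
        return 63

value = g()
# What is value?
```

Step-by-step execution trace:
1. `g()` enters try: `raise RuntimeError()` raises RuntimeError.
2. bare `except` matches → `return 12` sets pending return value 12.
3. Before returning, `finally: return 63` runs and overrides the pending return.
4. g() returns 63 → value = 63.
Result: 63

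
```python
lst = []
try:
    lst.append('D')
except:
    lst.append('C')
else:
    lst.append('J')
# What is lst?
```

Step-by-step execution trace:
1. try: `lst.append('D')` → lst = ['D']. No exception raised.
2. `except` is skipped.
3. `else` runs (try completed without exception): `lst.append('J')` → lst = ['D', 'J'].
Result: ['D', 'J']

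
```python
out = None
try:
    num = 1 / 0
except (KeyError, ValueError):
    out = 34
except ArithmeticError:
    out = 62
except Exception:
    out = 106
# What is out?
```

Step-by-step execution trace:
1. `num = 1 / 0` raises ZeroDivisionError.
2. `except (KeyError, ValueError)` does not match ZeroDivisionError; skipped.
3. `except ArithmeticError` matches (ZeroDivisionError is a subclass of ArithmeticError) → out = 62.
4. `except Exception` is not reached.
Result: 62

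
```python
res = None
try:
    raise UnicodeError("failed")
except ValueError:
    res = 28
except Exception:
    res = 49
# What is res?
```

Step-by-step execution trace:
1. `raise UnicodeError(...)` raises UnicodeError.
2. `except ValueError` matches (UnicodeError is a subclass of ValueError) → res = 28.
3. `except Exception` is not reached.
Result: 28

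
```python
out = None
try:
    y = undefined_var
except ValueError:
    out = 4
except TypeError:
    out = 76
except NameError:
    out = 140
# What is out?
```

Step-by-step execution trace:
1. `y = undefined_var` raises NameError.
2. `except ValueError` does not match NameError; skipped.
3. `except TypeError` does not match NameError; skipped.
4. `except NameError` matches → out = 140.
Result: 140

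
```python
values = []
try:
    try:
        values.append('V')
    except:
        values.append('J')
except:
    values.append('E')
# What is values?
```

Step-by-step execution trace:
1. Inner try: `values.append('V')` → values = ['V']. No exception raised.
2. Inner `except` is skipped.
3. Inner try completes normally; outer `except` is skipped.
Result: ['V']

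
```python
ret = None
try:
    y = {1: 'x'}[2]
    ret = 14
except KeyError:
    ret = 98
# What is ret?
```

Step-by-step execution trace:
1. `y = {1: 'x'}[2]` raises KeyError.
2. `ret = 14` is not reached.
3. `except KeyError` matches → ret = 98.
Result: 98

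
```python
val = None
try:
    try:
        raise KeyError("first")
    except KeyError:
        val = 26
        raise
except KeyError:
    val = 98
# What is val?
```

Step-by-step execution trace:
1. Inner try: `raise KeyError("first")` raises KeyError.
2. Inner `except KeyError` matches → val = 26.
3. bare `raise` re-raises the same KeyError.
4. Outer `except KeyError` matches → val = 98.
Result: 98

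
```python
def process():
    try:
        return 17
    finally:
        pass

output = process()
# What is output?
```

Step-by-step execution trace:
1. `process()` enters try: `return 17` sets pending return value 17.
2. Before returning, `finally: pass` runs (no effect).
3. process() returns 17 → output = 17.
Result: 17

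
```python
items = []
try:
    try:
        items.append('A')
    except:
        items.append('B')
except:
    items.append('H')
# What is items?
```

Step-by-step execution trace:
1. Inner try: `items.append('A')` → items = ['A']. No exception raised.
2. Inner `except` is skipped.
3. Inner try completes normally; outer `except` is skipped.
Result: ['A']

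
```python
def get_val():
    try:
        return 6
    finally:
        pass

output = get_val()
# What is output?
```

Step-by-step execution trace:
1. `get_val()` enters try: `return 6` sets pending return value 6.
2. Before returning, `finally: pass` runs (no effect).
3. get_val() returns 6 → output = 6.
Result: 6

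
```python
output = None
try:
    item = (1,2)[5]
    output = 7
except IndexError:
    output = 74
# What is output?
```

Step-by-step execution trace:
1. `item = (1,2)[5]` raises IndexError.
2. `output = 7` is not reached.
3. `except IndexError` matches → output = 74.
Result: 74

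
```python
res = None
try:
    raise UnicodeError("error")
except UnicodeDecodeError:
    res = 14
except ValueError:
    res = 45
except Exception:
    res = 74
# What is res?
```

Step-by-step execution trace:
1. `raise UnicodeError(...)` raises UnicodeError.
2. `except UnicodeDecodeError` does not match (UnicodeError is not a subclass of UnicodeDecodeError); skipped.
3. `except ValueError` matches (UnicodeError is a subclass of ValueError) → res = 45.
4. `except Exception` is not reached.
Result: 45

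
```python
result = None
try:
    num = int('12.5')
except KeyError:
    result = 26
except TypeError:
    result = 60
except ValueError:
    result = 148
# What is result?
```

Step-by-step execution trace:
1. `num = int('12.5')` raises ValueError.
2. `except KeyError` does not match ValueError; skipped.
3. `except TypeError` does not match ValueError; skipped.
4. `except ValueError` matches → result = 148.
Result: 148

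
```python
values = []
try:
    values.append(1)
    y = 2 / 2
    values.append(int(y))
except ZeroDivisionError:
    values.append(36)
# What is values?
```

Step-by-step execution trace:
1. try: `values.append(1)` → values = [1].
2. `y = 2 / 2` → y = 1.0. No exception raised.
3. `values.append(int(y))` → values = [1, 1].
4. `except ZeroDivisionError` is skipped (no exception was raised).
Result: [1, 1]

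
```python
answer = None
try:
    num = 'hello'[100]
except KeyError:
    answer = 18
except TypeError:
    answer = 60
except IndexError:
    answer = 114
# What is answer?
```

Step-by-step execution trace:
1. `num = 'hello'[100]` raises IndexError.
2. `except KeyError` does not match IndexError; skipped.
3. `except TypeError` does not match IndexError; skipped.
4. `except IndexError` matches → answer = 114.
Result: 114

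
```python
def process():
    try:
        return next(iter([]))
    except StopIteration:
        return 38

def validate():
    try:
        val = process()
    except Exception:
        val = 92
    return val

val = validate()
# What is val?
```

Step-by-step execution trace:
1. `validate()` calls `process()`.
2. In process: `next(iter([]))` raises StopIteration; `except StopIteration` catches it → returns 38.
3. In validate: `val = process()` → val = 38. No exception reaches validate.
4. `except Exception` is skipped; validate returns 38.
5. val = 38.
Result: 38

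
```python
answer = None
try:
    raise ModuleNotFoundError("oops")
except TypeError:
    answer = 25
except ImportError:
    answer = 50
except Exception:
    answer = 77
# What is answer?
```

Step-by-step execution trace:
1. `raise ModuleNotFoundError(...)` raises ModuleNotFoundError.
2. `except TypeError` does not match (ModuleNotFoundError is not a subclass of TypeError); skipped.
3. `except ImportError` matches (ModuleNotFoundError is a subclass of ImportError) → answer = 50.
4. `except Exception` is not reached.
Result: 50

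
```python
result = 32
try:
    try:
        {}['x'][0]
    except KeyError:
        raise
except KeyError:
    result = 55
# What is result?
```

Step-by-step execution trace:
1. Inner try: `{}['x'][0]` raises KeyError.
2. Inner `except KeyError` matches; bare `raise` re-raises the same KeyError.
3. Outer `except KeyError` matches → result = 55.
Result: 55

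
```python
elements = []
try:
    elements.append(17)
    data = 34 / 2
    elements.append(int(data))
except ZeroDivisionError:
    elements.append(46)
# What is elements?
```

Step-by-step execution trace:
1. try: `elements.append(17)` → elements = [17].
2. `data = 34 / 2` → data = 17.0. No exception raised.
3. `elements.append(int(data))` → elements = [17, 17].
4. `except ZeroDivisionError` is skipped (no exception was raised).
Result: [17, 17]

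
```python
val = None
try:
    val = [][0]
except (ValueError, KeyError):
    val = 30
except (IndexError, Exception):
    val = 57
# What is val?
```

Step-by-step execution trace:
1. `val = [][0]` raises IndexError.
2. `except (ValueError, KeyError)` does not match IndexError; skipped.
3. `except (IndexError, Exception)` matches (IndexError is in the tuple) → val = 57.
Result: 57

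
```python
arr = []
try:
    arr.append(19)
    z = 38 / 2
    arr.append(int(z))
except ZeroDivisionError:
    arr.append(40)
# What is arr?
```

Step-by-step execution trace:
1. try: `arr.append(19)` → arr = [19].
2. `z = 38 / 2` → z = 19.0. No exception raised.
3. `arr.append(int(z))` → arr = [19, 19].
4. `except ZeroDivisionError` is skipped (no exception was raised).
Result: [19, 19]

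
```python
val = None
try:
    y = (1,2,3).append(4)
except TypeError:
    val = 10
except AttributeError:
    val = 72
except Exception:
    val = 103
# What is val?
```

Step-by-step execution trace:
1. `y = (1,2,3).append(4)` raises AttributeError.
2. `except TypeError` does not match AttributeError; skipped.
3. `except AttributeError` matches → val = 72.
4. Remaining except clauses are skipped.
Result: 72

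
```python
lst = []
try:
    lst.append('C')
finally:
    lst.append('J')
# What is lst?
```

Step-by-step execution trace:
1. try: `lst.append('C')` → lst = ['C'].
2. The try body completes without raising.
3. finally always runs: `lst.append('J')` → lst = ['C', 'J'].
Result: ['C', 'J']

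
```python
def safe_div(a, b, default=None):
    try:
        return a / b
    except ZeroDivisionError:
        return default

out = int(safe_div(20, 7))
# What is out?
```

Step-by-step execution trace:
1. `safe_div(20, 7)` enters try: `return 20 / 7` → returns 2.857142857142857. No exception raised.
2. `except ZeroDivisionError` is skipped.
3. `int(2.857142857142857)` → 2 → out = 2.
Result: 2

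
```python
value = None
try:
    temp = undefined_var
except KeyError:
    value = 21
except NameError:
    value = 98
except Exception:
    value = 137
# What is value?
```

Step-by-step execution trace:
1. `temp = undefined_var` raises NameError.
2. `except KeyError` does not match NameError; skipped.
3. `except NameError` matches → value = 98.
4. Remaining except clauses are skipped.
Result: 98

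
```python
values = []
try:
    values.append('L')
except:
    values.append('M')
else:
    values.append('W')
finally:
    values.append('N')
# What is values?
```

Step-by-step execution trace:
1. try: `values.append('L')` → values = ['L']. No exception raised.
2. `except` is skipped.
3. `else` runs: `values.append('W')` → values = ['L', 'W'].
4. `finally` always runs: `values.append('N')` → values = ['L', 'W', 'N'].
Result: ['L', 'W', 'N']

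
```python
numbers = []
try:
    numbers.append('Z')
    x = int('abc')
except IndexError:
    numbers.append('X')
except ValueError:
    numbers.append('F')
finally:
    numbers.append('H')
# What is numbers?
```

Step-by-step execution trace:
1. try: `numbers.append('Z')` → numbers = ['Z'].
2. `x = int('abc')` raises ValueError.
3. `except IndexError` does not match ValueError; skipped.
4. `except ValueError` matches → `numbers.append('F')` → numbers = ['Z', 'F'].
5. finally always runs: `numbers.append('H')` → numbers = ['Z', 'F', 'H'].
Result: ['Z', 'F', 'H']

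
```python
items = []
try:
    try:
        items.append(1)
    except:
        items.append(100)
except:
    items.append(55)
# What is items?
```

Step-by-step execution trace:
1. Inner try: `items.append(1)` → items = [1]. No exception raised.
2. Inner `except` is skipped.
3. Inner try completes normally; outer `except` is skipped.
Result: [1]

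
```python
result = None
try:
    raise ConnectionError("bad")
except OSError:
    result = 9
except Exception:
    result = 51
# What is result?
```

Step-by-step execution trace:
1. `raise ConnectionError(...)` raises ConnectionError.
2. `except OSError` matches (ConnectionError is a subclass of OSError) → result = 9.
3. `except Exception` is not reached.
Result: 9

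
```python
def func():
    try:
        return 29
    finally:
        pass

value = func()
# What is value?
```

Step-by-step execution trace:
1. `func()` enters try: `return 29` sets pending return value 29.
2. Before returning, `finally: pass` runs (no effect).
3. func() returns 29 → value = 29.
Result: 29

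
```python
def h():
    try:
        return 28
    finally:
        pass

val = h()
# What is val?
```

Step-by-step execution trace:
1. `h()` enters try: `return 28` sets pending return value 28.
2. Before returning, `finally: pass` runs (no effect).
3. h() returns 28 → val = 28.
Result: 28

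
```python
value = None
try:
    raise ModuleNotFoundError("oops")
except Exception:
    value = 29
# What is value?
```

Step-by-step execution trace:
1. `raise ModuleNotFoundError(...)` raises ModuleNotFoundError.
2. `except Exception` matches (ModuleNotFoundError is a subclass of Exception) → value = 29.
Result: 29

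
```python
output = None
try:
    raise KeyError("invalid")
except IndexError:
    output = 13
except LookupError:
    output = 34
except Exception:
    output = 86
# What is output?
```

Step-by-step execution trace:
1. `raise KeyError(...)` raises KeyError.
2. `except IndexError` does not match (KeyError is not a subclass of IndexError); skipped.
3. `except LookupError` matches (KeyError is a subclass of LookupError) → output = 34.
4. `except Exception` is not reached.
Result: 34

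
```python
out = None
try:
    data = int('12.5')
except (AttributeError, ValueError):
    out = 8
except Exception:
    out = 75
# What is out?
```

Step-by-step execution trace:
1. `data = int('12.5')` raises ValueError.
2. `except (AttributeError, ValueError)` matches (ValueError is in the tuple) → out = 8.
3. `except Exception` is not reached.
Result: 8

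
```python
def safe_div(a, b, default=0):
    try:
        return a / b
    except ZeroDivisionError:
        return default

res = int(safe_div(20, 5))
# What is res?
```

Step-by-step execution trace:
1. `safe_div(20, 5)` enters try: `return 20 / 5` → returns 4.0. No exception raised.
2. `except ZeroDivisionError` is skipped.
3. `int(4.0)` → 4 → res = 4.
Result: 4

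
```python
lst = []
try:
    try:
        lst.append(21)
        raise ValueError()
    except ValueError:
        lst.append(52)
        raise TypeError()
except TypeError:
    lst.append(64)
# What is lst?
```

Step-by-step execution trace:
1. Inner try: `lst.append(21)` → lst = [21].
2. `raise ValueError()` raises ValueError.
3. Inner `except ValueError` matches → `lst.append(52)` → lst = [21, 52].
4. `raise TypeError()` raises TypeError; propagates to outer try.
5. Outer `except TypeError` matches → `lst.append(64)` → lst = [21, 52, 64].
Result: [21, 52, 64]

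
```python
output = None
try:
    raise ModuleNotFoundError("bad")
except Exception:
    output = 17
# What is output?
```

Step-by-step execution trace:
1. `raise ModuleNotFoundError(...)` raises ModuleNotFoundError.
2. `except Exception` matches (ModuleNotFoundError is a subclass of Exception) → output = 17.
Result: 17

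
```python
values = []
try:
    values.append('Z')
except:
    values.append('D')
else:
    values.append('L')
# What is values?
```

Step-by-step execution trace:
1. try: `values.append('Z')` → values = ['Z']. No exception raised.
2. `except` is skipped.
3. `else` runs (try completed without exception): `values.append('L')` → values = ['Z', 'L'].
Result: ['Z', 'L']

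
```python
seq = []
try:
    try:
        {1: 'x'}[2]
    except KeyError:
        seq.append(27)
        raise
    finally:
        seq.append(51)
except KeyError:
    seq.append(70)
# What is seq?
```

Step-by-step execution trace:
1. Inner try: `{1: 'x'}[2]` raises KeyError.
2. Inner `except KeyError` matches → `seq.append(27)` → seq = [27].
3. bare `raise` re-raises KeyError.
4. Inner `finally` runs during unwinding: `seq.append(51)` → seq = [27, 51].
5. Outer `except KeyError` matches → `seq.append(70)` → seq = [27, 51, 70].
Result: [27, 51, 70]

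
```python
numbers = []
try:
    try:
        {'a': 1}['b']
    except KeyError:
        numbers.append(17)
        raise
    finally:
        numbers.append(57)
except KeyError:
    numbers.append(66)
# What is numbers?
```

Step-by-step execution trace:
1. Inner try: `{'a': 1}['b']` raises KeyError.
2. Inner `except KeyError` matches → `numbers.append(17)` → numbers = [17].
3. bare `raise` re-raises KeyError.
4. Inner `finally` runs during unwinding: `numbers.append(57)` → numbers = [17, 57].
5. Outer `except KeyError` matches → `numbers.append(66)` → numbers = [17, 57, 66].
Result: [17, 57, 66]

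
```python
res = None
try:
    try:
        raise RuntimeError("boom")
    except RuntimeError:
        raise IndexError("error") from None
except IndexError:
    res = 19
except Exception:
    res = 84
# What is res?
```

Step-by-step execution trace:
1. Inner try raises RuntimeError; inner `except RuntimeError` catches it.
2. `raise IndexError(...) from None` raises IndexError (from None suppresses __context__, but the active exception is still IndexError).
3. Outer `except IndexError` matches → res = 19.
4. `except Exception` is not reached.
Result: 19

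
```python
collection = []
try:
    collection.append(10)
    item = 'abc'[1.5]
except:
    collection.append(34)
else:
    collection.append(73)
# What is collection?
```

Step-by-step execution trace:
1. try: `collection.append(10)` → collection = [10].
2. `item = 'abc'[1.5]` raises TypeError.
3. bare `except` matches → `collection.append(34)` → collection = [10, 34].
4. `else` is skipped (an exception was raised).
Result: [10, 34]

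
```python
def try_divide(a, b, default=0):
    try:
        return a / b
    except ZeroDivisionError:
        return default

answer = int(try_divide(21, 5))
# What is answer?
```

Step-by-step execution trace:
1. `try_divide(21, 5)` enters try: `return 21 / 5` → returns 4.2. No exception raised.
2. `except ZeroDivisionError` is skipped.
3. `int(4.2)` → 4 → answer = 4.
Result: 4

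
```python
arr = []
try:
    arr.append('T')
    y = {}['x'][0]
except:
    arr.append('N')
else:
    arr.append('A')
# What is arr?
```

Step-by-step execution trace:
1. try: `arr.append('T')` → arr = ['T'].
2. `y = {}['x'][0]` raises KeyError.
3. bare `except` matches → `arr.append('N')` → arr = ['T', 'N'].
4. `else` is skipped (an exception was raised).
Result: ['T', 'N']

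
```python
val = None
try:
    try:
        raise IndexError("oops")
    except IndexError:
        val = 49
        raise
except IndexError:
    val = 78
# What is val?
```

Step-by-step execution trace:
1. Inner try: `raise IndexError("oops")` raises IndexError.
2. Inner `except IndexError` matches → val = 49.
3. bare `raise` re-raises the same IndexError.
4. Outer `except IndexError` matches → val = 78.
Result: 78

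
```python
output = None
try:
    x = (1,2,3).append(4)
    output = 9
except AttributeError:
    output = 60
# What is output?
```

Step-by-step execution trace:
1. `x = (1,2,3).append(4)` raises AttributeError.
2. `output = 9` is not reached.
3. `except AttributeError` matches → output = 60.
Result: 60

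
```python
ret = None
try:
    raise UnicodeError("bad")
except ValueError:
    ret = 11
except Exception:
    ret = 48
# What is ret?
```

Step-by-step execution trace:
1. `raise UnicodeError(...)` raises UnicodeError.
2. `except ValueError` matches (UnicodeError is a subclass of ValueError) → ret = 11.
3. `except Exception` is not reached.
Result: 11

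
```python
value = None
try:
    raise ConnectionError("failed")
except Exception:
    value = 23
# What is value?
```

Step-by-step execution trace:
1. `raise ConnectionError(...)` raises ConnectionError.
2. `except Exception` matches (ConnectionError is a subclass of Exception) → value = 23.
Result: 23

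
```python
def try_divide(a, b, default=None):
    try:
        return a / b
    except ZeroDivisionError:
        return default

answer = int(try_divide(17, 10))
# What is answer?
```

Step-by-step execution trace:
1. `try_divide(17, 10)` enters try: `return 17 / 10` → returns 1.7. No exception raised.
2. `except ZeroDivisionError` is skipped.
3. `int(1.7)` → 1 → answer = 1.
Result: 1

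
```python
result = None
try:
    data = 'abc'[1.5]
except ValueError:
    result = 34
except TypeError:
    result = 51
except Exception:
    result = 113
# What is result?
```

Step-by-step execution trace:
1. `data = 'abc'[1.5]` raises TypeError.
2. `except ValueError` does not match TypeError; skipped.
3. `except TypeError` matches → result = 51.
4. Remaining except clauses are skipped.
Result: 51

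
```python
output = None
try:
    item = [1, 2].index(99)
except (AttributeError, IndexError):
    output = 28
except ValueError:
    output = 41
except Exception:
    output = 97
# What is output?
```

Step-by-step execution trace:
1. `item = [1, 2].index(99)` raises ValueError.
2. `except (AttributeError, IndexError)` does not match ValueError; skipped.
3. `except ValueError` matches (exact type match) → output = 41.
4. `except Exception` is not reached.
Result: 41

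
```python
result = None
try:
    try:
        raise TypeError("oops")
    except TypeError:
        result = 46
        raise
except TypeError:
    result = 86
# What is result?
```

Step-by-step execution trace:
1. Inner try: `raise TypeError("oops")` raises TypeError.
2. Inner `except TypeError` matches → result = 46.
3. bare `raise` re-raises the same TypeError.
4. Outer `except TypeError` matches → result = 86.
Result: 86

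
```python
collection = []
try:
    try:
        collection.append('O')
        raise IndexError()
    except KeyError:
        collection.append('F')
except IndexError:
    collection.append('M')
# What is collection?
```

Step-by-step execution trace:
1. Inner try: `collection.append('O')` → collection = ['O'].
2. `raise IndexError()` raises IndexError.
3. Inner `except KeyError` does not match IndexError; exception propagates to outer try.
4. Outer `except IndexError` matches → `collection.append('M')` → collection = ['O', 'M'].
Result: ['O', 'M']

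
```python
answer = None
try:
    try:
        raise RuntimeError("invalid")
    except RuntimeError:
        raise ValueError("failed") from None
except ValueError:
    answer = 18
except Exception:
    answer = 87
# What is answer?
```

Step-by-step execution trace:
1. Inner try raises RuntimeError; inner `except RuntimeError` catches it.
2. `raise ValueError(...) from None` raises ValueError (from None suppresses __context__, but the active exception is still ValueError).
3. Outer `except ValueError` matches → answer = 18.
4. `except Exception` is not reached.
Result: 18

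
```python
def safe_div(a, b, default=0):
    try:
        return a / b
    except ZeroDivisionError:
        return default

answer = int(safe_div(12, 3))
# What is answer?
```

Step-by-step execution trace:
1. `safe_div(12, 3)` enters try: `return 12 / 3` → returns 4.0. No exception raised.
2. `except ZeroDivisionError` is skipped.
3. `int(4.0)` → 4 → answer = 4.
Result: 4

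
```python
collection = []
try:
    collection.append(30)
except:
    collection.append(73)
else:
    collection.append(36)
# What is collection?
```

Step-by-step execution trace:
1. try: `collection.append(30)` → collection = [30]. No exception raised.
2. `except` is skipped.
3. `else` runs (try completed without exception): `collection.append(36)` → collection = [30, 36].
Result: [30, 36]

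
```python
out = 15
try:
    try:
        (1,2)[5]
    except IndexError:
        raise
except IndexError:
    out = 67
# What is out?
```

Step-by-step execution trace:
1. Inner try: `(1,2)[5]` raises IndexError.
2. Inner `except IndexError` matches; bare `raise` re-raises the same IndexError.
3. Outer `except IndexError` matches → out = 67.
Result: 67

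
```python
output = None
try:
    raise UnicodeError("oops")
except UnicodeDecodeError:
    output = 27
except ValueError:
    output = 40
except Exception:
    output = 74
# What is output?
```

Step-by-step execution trace:
1. `raise UnicodeError(...)` raises UnicodeError.
2. `except UnicodeDecodeError` does not match (UnicodeError is not a subclass of UnicodeDecodeError); skipped.
3. `except ValueError` matches (UnicodeError is a subclass of ValueError) → output = 40.
4. `except Exception` is not reached.
Result: 40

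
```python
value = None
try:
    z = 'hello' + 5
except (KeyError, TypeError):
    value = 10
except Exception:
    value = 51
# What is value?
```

Step-by-step execution trace:
1. `z = 'hello' + 5` raises TypeError.
2. `except (KeyError, TypeError)` matches (TypeError is in the tuple) → value = 10.
3. `except Exception` is not reached.
Result: 10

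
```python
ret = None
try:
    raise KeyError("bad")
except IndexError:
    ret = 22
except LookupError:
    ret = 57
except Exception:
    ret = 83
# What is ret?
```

Step-by-step execution trace:
1. `raise KeyError(...)` raises KeyError.
2. `except IndexError` does not match (KeyError is not a subclass of IndexError); skipped.
3. `except LookupError` matches (KeyError is a subclass of LookupError) → ret = 57.
4. `except Exception` is not reached.
Result: 57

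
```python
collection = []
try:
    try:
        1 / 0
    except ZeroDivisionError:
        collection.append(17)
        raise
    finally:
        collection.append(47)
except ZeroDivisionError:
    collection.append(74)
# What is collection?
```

Step-by-step execution trace:
1. Inner try: `1 / 0` raises ZeroDivisionError.
2. Inner `except ZeroDivisionError` matches → `collection.append(17)` → collection = [17].
3. bare `raise` re-raises ZeroDivisionError.
4. Inner `finally` runs during unwinding: `collection.append(47)` → collection = [17, 47].
5. Outer `except ZeroDivisionError` matches → `collection.append(74)` → collection = [17, 47, 74].
Result: [17, 47, 74]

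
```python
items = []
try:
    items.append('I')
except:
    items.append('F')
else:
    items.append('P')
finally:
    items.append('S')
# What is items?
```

Step-by-step execution trace:
1. try: `items.append('I')` → items = ['I']. No exception raised.
2. `except` is skipped.
3. `else` runs: `items.append('P')` → items = ['I', 'P'].
4. `finally` always runs: `items.append('S')` → items = ['I', 'P', 'S'].
Result: ['I', 'P', 'S']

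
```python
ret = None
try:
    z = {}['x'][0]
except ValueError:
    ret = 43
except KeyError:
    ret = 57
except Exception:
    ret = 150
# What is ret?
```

Step-by-step execution trace:
1. `z = {}['x'][0]` raises KeyError.
2. `except ValueError` does not match KeyError; skipped.
3. `except KeyError` matches → ret = 57.
4. Remaining except clauses are skipped.
Result: 57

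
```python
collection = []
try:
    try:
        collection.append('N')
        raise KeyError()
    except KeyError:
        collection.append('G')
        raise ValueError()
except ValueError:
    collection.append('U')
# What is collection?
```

Step-by-step execution trace:
1. Inner try: `collection.append('N')` → collection = ['N'].
2. `raise KeyError()` raises KeyError.
3. Inner `except KeyError` matches → `collection.append('G')` → collection = ['N', 'G'].
4. `raise ValueError()` raises ValueError; propagates to outer try.
5. Outer `except ValueError` matches → `collection.append('U')` → collection = ['N', 'G', 'U'].
Result: ['N', 'G', 'U']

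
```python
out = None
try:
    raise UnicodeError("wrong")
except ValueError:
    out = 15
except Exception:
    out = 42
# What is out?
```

Step-by-step execution trace:
1. `raise UnicodeError(...)` raises UnicodeError.
2. `except ValueError` matches (UnicodeError is a subclass of ValueError) → out = 15.
3. `except Exception` is not reached.
Result: 15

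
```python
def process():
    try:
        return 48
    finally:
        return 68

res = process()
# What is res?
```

Step-by-step execution trace:
1. `process()` enters try: `return 48` sets pending return value 48.
2. Before returning, `finally: return 68` runs and overrides the pending return.
3. process() returns 68 → res = 68.
Result: 68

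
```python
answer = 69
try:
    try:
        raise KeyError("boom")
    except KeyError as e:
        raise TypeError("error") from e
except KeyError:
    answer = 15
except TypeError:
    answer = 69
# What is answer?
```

Step-by-step execution trace:
1. Inner try raises KeyError; inner `except KeyError as e` catches it.
2. `raise TypeError(...) from e` raises TypeError (KeyError is attached as __cause__, but only TypeError is active).
3. Outer `except KeyError` does not match TypeError; skipped.
4. Outer `except TypeError` matches → answer = 69.
Result: 69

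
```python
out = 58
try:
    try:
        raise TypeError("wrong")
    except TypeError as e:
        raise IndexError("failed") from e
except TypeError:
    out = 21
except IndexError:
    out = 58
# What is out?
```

Step-by-step execution trace:
1. Inner try raises TypeError; inner `except TypeError as e` catches it.
2. `raise IndexError(...) from e` raises IndexError (TypeError is attached as __cause__, but only IndexError is active).
3. Outer `except TypeError` does not match IndexError; skipped.
4. Outer `except IndexError` matches → out = 58.
Result: 58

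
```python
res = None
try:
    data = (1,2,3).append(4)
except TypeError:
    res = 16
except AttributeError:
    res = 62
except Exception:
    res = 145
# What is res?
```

Step-by-step execution trace:
1. `data = (1,2,3).append(4)` raises AttributeError.
2. `except TypeError` does not match AttributeError; skipped.
3. `except AttributeError` matches → res = 62.
4. Remaining except clauses are skipped.
Result: 62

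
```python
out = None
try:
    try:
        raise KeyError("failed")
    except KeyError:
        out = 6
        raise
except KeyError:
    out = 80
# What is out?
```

Step-by-step execution trace:
1. Inner try: `raise KeyError("failed")` raises KeyError.
2. Inner `except KeyError` matches → out = 6.
3. bare `raise` re-raises the same KeyError.
4. Outer `except KeyError` matches → out = 80.
Result: 80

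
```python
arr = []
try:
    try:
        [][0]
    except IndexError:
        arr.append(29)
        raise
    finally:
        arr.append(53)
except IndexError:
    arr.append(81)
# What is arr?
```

Step-by-step execution trace:
1. Inner try: `[][0]` raises IndexError.
2. Inner `except IndexError` matches → `arr.append(29)` → arr = [29].
3. bare `raise` re-raises IndexError.
4. Inner `finally` runs during unwinding: `arr.append(53)` → arr = [29, 53].
5. Outer `except IndexError` matches → `arr.append(81)` → arr = [29, 53, 81].
Result: [29, 53, 81]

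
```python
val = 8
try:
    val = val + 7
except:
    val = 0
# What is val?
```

Step-by-step execution trace:
1. val starts at 8.
2. try: `val = val + 7` → val = 15. No exception raised.
3. `except` is skipped.
Result: 15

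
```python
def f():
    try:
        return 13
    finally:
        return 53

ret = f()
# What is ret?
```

Step-by-step execution trace:
1. `f()` enters try: `return 13` sets pending return value 13.
2. Before returning, `finally: return 53` runs and overrides the pending return.
3. f() returns 53 → ret = 53.
Result: 53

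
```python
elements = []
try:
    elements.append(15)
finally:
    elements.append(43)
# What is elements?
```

Step-by-step execution trace:
1. try: `elements.append(15)` → elements = [15].
2. The try body completes without raising.
3. finally always runs: `elements.append(43)` → elements = [15, 43].
Result: [15, 43]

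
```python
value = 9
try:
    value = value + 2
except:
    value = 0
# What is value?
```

Step-by-step execution trace:
1. value starts at 9.
2. try: `value = value + 2` → value = 11. No exception raised.
3. `except` is skipped.
Result: 11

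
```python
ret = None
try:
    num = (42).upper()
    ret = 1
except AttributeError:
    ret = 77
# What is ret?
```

Step-by-step execution trace:
1. `num = (42).upper()` raises AttributeError.
2. `ret = 1` is not reached.
3. `except AttributeError` matches → ret = 77.
Result: 77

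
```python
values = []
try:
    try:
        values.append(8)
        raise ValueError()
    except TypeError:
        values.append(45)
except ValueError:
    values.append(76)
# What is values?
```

Step-by-step execution trace:
1. Inner try: `values.append(8)` → values = [8].
2. `raise ValueError()` raises ValueError.
3. Inner `except TypeError` does not match ValueError; exception propagates to outer try.
4. Outer `except ValueError` matches → `values.append(76)` → values = [8, 76].
Result: [8, 76]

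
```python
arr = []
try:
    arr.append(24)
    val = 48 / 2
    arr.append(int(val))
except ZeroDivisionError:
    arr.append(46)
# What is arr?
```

Step-by-step execution trace:
1. try: `arr.append(24)` → arr = [24].
2. `val = 48 / 2` → val = 24.0. No exception raised.
3. `arr.append(int(val))` → arr = [24, 24].
4. `except ZeroDivisionError` is skipped (no exception was raised).
Result: [24, 24]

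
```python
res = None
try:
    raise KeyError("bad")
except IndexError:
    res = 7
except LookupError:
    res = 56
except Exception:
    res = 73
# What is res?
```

Step-by-step execution trace:
1. `raise KeyError(...)` raises KeyError.
2. `except IndexError` does not match (KeyError is not a subclass of IndexError); skipped.
3. `except LookupError` matches (KeyError is a subclass of LookupError) → res = 56.
4. `except Exception` is not reached.
Result: 56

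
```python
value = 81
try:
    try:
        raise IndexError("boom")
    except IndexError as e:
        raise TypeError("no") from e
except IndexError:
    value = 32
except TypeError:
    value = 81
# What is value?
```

Step-by-step execution trace:
1. Inner try raises IndexError; inner `except IndexError as e` catches it.
2. `raise TypeError(...) from e` raises TypeError (IndexError is attached as __cause__, but only TypeError is active).
3. Outer `except IndexError` does not match TypeError; skipped.
4. Outer `except TypeError` matches → value = 81.
Result: 81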